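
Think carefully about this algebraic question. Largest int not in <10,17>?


gcd(10,17)=1 => F=ab-a-b=10*17-10-17=170-27=143


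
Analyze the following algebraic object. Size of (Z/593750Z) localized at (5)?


5-primary part: 593750=5^6*38
Size=5^6=15625


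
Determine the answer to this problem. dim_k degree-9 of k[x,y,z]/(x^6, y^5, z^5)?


Need i<6, j<5, k<5 with i+j+k=9.
For each i, j ranges over max(0,9-i-4)..min(4,9-i):
  i=0: j in [5,4] -> 0
  i=1: j in [4,4] -> 1
  i=2: j in [3,4] -> 2
  i=3: j in [2,4] -> 3
  i=4: j in [1,4] -> 4
  i=5: j in [0,4] -> 5
H(9) = 0+1+2+3+4+5 = 15


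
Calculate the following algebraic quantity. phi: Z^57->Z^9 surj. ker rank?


rank(ker) = 57-9 = 48


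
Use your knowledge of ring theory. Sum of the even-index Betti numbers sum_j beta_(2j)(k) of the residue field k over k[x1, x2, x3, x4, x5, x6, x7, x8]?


Koszul resolution: beta_i(k)=C(n,i), n=8
sum_even C(8,i) = 2^(n-1) = 2^7 = 128


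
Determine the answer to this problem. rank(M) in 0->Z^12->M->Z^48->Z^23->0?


Alt sum=0:
(-1)^0*12 + (-1)^1*? + (-1)^2*48 + (-1)^3*23=0
rank(M)=37


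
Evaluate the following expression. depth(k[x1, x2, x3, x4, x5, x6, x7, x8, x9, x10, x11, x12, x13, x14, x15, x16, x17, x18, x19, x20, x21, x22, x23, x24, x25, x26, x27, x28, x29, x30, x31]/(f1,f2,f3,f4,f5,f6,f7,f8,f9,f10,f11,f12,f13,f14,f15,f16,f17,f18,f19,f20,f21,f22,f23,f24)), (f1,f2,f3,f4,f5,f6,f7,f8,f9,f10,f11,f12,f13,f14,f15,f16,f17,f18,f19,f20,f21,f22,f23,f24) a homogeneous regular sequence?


depth(R)=31
depth(R/I)=31-24=7


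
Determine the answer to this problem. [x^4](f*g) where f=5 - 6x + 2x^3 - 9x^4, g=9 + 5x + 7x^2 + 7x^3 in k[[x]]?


[x^4] = sum a_i*b_j, i+j=4
  -6*7=-42
  2*5=10
  -9*9=-81
Sum=-113


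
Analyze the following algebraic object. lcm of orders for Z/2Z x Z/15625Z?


Exponent = lcm of the cyclic orders; pairwise coprime => product.
2^1*5^6=2*15625=31250


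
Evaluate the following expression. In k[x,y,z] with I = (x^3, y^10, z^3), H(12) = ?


Need i<3, j<10, k<3 with i+j+k=12.
For each i, j ranges over max(0,12-i-2)..min(9,12-i):
  i=0: j in [10,9] -> 0
  i=1: j in [9,9] -> 1
  i=2: j in [8,9] -> 2
H(12) = 0+1+2 = 3


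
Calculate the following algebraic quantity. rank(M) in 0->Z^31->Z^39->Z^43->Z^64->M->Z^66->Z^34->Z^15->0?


Alt sum=0:
(-1)^0*31 + (-1)^1*39 + (-1)^2*43 + (-1)^3*64 + (-1)^4*? + (-1)^5*66 + (-1)^6*34 + (-1)^7*15=0
rank(M)=76


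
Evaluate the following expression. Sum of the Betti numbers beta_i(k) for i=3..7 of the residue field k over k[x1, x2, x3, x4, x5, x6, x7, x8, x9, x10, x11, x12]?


Koszul resolution: beta_i(k)=C(n,i), n=12
C(12,3)=220, C(12,4)=495, C(12,5)=792, C(12,6)=924, C(12,7)=792
Sum=3223


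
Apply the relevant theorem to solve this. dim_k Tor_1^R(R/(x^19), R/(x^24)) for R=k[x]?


Tor_1(R/I,R/J)=(I cap J)/IJ=(x^24)/(x^43)
dim=43-24=min(19,24)=19


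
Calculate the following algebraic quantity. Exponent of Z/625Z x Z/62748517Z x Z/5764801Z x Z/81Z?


Exponent = lcm of the cyclic orders; pairwise coprime => product.
5^4*13^7*7^8*3^4=625*62748517*5764801*81=18312718623474673125


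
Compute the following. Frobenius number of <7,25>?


gcd(7,25)=1 => F=ab-a-b=7*25-7-25=175-32=143


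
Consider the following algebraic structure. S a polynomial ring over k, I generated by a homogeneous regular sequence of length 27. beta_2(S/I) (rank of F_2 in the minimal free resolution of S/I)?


Regular sequence => Koszul complex is the minimal free resolution.
Syz_1 minimally generated by Koszul relations f_i*e_j - f_j*e_i (i<j): mu(Syz_1) = beta_2 = C(m,2) = m(m-1)/2
m=27
27*26/2 = 351


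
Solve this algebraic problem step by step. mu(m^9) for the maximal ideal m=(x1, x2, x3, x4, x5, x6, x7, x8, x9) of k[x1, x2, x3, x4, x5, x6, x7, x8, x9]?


Graded Nakayama: mu(m^d) = dim_k (m^d/m^(d+1)) = #degree-9 monomials in 9 vars
C(n+d-1,d)=C(17,9)=24310


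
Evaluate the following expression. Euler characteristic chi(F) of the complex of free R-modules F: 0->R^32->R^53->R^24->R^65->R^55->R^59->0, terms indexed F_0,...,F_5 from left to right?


chi = sum (-1)^i * rank:
(-1)^0*32=32
(-1)^1*53=-53
(-1)^2*24=24
(-1)^3*65=-65
(-1)^4*55=55
(-1)^5*59=-59
chi=-66


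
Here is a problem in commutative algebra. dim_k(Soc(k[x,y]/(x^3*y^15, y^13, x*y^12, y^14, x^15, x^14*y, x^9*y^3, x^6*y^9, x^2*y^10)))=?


Socle = ann(m) = span of standard monomials u with x*u, y*u in I (staircase corners).
Redundant generators: x^3*y^15, y^14
Minimal generators: x^15, x^14*y, x^9*y^3, x^6*y^9, x^2*y^10, x*y^12, y^13
Corners: y^12, xy^11, x^5y^9, x^8y^8, x^13y^2, x^14
Socle dim=6


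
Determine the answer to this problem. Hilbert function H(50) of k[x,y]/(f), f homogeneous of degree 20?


H(t)=d for t>=d-1.
d=20, t=50
H(50)=20


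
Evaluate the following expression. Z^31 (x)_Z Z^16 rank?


rank(M(x)N) = rank(M)*rank(N)
31*16 = 496


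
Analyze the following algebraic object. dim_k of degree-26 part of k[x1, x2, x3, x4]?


C(d+n-1,n-1)=C(29,3)=3654


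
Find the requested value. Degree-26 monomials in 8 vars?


C(d+n-1,n-1)=C(33,7)=4272048


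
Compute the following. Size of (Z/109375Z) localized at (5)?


5-primary part: 109375=5^6*7
Size=5^6=15625


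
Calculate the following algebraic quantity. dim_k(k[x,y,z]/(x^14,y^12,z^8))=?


Basis: x^iy^jz^k, i<14,j<12,k<8
14*12*8=1344


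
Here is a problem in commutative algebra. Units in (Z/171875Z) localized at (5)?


Local ring = Z/15625Z.
phi(15625) = 5^5*(5-1) = 12500


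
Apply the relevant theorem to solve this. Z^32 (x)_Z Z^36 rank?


rank(M(x)N) = rank(M)*rank(N)
32*36 = 1152


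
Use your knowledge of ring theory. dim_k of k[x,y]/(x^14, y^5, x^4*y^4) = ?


k[x,y]/I, I = (x^14, y^5, x^4*y^4)
Rect: 14x5=70. Corner: (14-4)x(5-4)=10.
dim = 70-10 = 60


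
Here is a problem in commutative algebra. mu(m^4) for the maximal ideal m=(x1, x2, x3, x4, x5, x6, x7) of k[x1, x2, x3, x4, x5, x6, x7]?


Graded Nakayama: mu(m^d) = dim_k (m^d/m^(d+1)) = #degree-4 monomials in 7 vars
C(n+d-1,d)=C(10,4)=210


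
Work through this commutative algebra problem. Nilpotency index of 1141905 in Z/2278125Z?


1141905^k mod 2278125:
k=1: 1141905
k=2: 675900
k=3: 786375
k=4: 1569375
k=5: 1518750
k=6: 0
First zero at k = 6


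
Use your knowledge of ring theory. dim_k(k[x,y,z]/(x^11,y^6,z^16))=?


Basis: x^iy^jz^k, i<11,j<6,k<16
11*6*16=1056


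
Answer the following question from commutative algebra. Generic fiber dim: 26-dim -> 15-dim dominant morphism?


dim(fiber)=dim(X)-dim(Y)=26-15=11


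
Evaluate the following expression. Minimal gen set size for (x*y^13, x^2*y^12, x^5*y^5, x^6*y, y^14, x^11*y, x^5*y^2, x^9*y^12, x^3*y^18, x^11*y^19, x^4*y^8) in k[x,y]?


Remove redundant (divisible by others).
x^5*y^5 redundant.
x^3*y^18 redundant.
x^11*y redundant.
x^11*y^19 redundant.
x^9*y^12 redundant.
Min: x^6*y, x^5*y^2, x^4*y^8, x^2*y^12, x*y^13, y^14
Count=6


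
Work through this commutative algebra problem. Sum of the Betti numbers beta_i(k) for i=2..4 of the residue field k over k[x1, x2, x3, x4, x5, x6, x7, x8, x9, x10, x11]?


Koszul resolution: beta_i(k)=C(n,i), n=11
C(11,2)=55, C(11,3)=165, C(11,4)=330
Sum=550


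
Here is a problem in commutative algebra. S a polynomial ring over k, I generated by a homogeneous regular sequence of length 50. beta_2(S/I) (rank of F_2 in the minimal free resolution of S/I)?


Regular sequence => Koszul complex is the minimal free resolution.
Syz_1 minimally generated by Koszul relations f_i*e_j - f_j*e_i (i<j): mu(Syz_1) = beta_2 = C(m,2) = m(m-1)/2
m=50
50*49/2 = 1225


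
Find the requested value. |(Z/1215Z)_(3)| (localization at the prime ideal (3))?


3-primary part: 1215=3^5*5
Size=3^5=243


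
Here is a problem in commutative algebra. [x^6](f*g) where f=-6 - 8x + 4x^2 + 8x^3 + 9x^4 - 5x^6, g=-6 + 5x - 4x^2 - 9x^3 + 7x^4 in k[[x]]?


[x^6] = sum a_i*b_j, i+j=6
  4*7=28
  8*-9=-72
  9*-4=-36
  -5*-6=30
Sum=-50


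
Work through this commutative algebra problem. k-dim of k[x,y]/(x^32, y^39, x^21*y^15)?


k[x,y]/I, I = (x^32, y^39, x^21*y^15)
Rect: 32x39=1248. Corner: (32-21)x(39-15)=264.
dim = 1248-264 = 984


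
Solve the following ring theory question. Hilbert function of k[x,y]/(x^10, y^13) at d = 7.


k[x,y], I = (x^10, y^13), d = 7
Need i < 10 and d-i < 13.
Range: 0 <= i <= 7.
H(7) = 8


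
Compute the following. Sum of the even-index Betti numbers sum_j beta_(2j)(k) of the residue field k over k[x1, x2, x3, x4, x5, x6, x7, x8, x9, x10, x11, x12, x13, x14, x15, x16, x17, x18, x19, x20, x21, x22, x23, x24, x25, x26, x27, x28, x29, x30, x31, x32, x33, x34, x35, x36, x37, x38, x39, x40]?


Koszul resolution: beta_i(k)=C(n,i), n=40
sum_even C(40,i) = 2^(n-1) = 2^39 = 549755813888


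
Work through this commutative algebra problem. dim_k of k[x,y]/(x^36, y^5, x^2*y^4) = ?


k[x,y]/I, I = (x^36, y^5, x^2*y^4)
Rect: 36x5=180. Corner: (36-2)x(5-4)=34.
dim = 180-34 = 146


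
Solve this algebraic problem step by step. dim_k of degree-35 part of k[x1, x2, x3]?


C(d+n-1,n-1)=C(37,2)=666


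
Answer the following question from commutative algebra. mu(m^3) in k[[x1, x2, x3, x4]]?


C(n+d-1,d)=C(6,3)=20


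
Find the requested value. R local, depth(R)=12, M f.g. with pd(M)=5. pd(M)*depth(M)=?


pd+depth=12
depth=12-5=7
pd*depth=5*7=35


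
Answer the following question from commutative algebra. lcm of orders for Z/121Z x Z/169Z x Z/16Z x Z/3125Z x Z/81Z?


Exponent = lcm of the cyclic orders; pairwise coprime => product.
11^2*13^2*2^4*5^5*3^4=121*169*16*3125*81=82818450000


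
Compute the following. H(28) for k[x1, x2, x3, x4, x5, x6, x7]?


C(d+n-1,n-1)=C(34,6)=1344904


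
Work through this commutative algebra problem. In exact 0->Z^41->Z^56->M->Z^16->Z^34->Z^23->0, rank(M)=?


Alt sum=0:
(-1)^0*41 + (-1)^1*56 + (-1)^2*? + (-1)^3*16 + (-1)^4*34 + (-1)^5*23=0
rank(M)=20


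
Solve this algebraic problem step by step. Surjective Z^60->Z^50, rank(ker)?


rank(ker) = 60-50 = 10


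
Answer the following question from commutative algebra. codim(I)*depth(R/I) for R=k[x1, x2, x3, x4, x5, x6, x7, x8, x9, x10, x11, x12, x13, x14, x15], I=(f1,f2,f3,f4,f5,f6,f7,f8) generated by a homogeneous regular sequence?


codim=8, depth=dim(R/I)=15-8=7
Product=8*7=56


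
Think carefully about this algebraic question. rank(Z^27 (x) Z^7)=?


rank(M(x)N) = rank(M)*rank(N)
27*7 = 189


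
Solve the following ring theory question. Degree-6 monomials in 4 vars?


C(d+n-1,n-1)=C(9,3)=84


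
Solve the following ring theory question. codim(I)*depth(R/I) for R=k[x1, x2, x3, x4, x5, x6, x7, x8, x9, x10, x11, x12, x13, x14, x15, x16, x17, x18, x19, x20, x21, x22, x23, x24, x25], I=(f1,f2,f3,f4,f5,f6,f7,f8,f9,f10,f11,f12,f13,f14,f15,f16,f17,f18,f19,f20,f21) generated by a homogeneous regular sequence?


codim=21, depth=dim(R/I)=25-21=4
Product=21*4=84


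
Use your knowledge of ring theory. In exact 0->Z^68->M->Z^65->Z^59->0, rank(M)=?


Alt sum=0:
(-1)^0*68 + (-1)^1*? + (-1)^2*65 + (-1)^3*59=0
rank(M)=74


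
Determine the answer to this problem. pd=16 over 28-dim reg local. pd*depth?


pd+depth=28
depth=28-16=12
pd*depth=16*12=192


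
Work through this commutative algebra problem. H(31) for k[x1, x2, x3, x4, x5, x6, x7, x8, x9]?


C(d+n-1,n-1)=C(39,8)=61523748


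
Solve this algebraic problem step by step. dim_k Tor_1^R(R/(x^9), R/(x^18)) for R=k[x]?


Tor_1(R/I,R/J)=(I cap J)/IJ=(x^18)/(x^27)
dim=27-18=min(9,18)=9


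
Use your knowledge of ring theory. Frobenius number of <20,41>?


gcd(20,41)=1 => F=ab-a-b=20*41-20-41=820-61=759


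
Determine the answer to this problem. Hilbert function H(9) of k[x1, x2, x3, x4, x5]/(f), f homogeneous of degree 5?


C(13,4)-C(8,4)=715-70=645


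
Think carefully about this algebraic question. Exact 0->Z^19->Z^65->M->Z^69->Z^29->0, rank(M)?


Alt sum=0:
(-1)^0*19 + (-1)^1*65 + (-1)^2*? + (-1)^3*69 + (-1)^4*29=0
rank(M)=86


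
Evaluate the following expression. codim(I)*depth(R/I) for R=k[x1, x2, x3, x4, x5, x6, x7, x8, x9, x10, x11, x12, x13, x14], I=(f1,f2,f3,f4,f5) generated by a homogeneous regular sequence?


codim=5, depth=dim(R/I)=14-5=9
Product=5*9=45


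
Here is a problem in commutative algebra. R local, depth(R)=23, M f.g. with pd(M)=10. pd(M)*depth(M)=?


pd+depth=23
depth=23-10=13
pd*depth=10*13=130


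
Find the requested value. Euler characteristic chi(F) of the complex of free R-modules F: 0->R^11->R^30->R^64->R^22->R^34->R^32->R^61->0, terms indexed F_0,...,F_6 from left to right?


chi = sum (-1)^i * rank:
(-1)^0*11=11
(-1)^1*30=-30
(-1)^2*64=64
(-1)^3*22=-22
(-1)^4*34=34
(-1)^5*32=-32
(-1)^6*61=61
chi=86


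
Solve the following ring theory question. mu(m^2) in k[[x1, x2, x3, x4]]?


C(n+d-1,d)=C(5,2)=10


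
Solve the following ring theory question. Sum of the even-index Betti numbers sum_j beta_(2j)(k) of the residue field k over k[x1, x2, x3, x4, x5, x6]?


Koszul resolution: beta_i(k)=C(n,i), n=6
sum_even C(6,i) = 2^(n-1) = 2^5 = 32


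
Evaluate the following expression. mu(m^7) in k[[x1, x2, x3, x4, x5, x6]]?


C(n+d-1,d)=C(12,7)=792


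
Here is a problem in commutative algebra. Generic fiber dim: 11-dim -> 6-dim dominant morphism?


dim(fiber)=dim(X)-dim(Y)=11-6=5


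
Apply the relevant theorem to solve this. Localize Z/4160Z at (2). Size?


2-primary part: 4160=2^6*65
Size=2^6=64


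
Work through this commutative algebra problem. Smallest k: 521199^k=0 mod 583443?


521199^k mod 583443:
k=1: 521199
k=2: 254016
k=3: 333396
k=4: 0
First zero at k = 4


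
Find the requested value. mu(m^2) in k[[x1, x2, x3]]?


C(n+d-1,d)=C(4,2)=6


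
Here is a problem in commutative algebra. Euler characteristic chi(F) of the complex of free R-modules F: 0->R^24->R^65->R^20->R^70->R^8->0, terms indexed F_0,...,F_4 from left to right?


chi = sum (-1)^i * rank:
(-1)^0*24=24
(-1)^1*65=-65
(-1)^2*20=20
(-1)^3*70=-70
(-1)^4*8=8
chi=-83


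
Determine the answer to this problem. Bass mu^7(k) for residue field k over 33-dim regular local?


C(n,i)=C(33,7)=4272048


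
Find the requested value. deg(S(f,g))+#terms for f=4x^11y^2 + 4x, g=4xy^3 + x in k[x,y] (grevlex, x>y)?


LT(f)=4x^11y^2, LT(g)=4xy^3
lcm(LM)=x^11y^3
S(f,g) (scaled by 16 to clear denominators) = 4y*f - 4x^10*g = -4x^11 + 16xy
2 terms, deg 11.
11+2=13


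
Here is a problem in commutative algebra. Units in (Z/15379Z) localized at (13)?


Local ring = Z/2197Z.
phi(2197) = 13^2*(13-1) = 2028


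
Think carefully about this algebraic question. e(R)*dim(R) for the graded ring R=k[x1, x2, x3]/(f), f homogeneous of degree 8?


e(R)=deg(f)=8, dim(R)=3-1=2
e*dim=8*2=16


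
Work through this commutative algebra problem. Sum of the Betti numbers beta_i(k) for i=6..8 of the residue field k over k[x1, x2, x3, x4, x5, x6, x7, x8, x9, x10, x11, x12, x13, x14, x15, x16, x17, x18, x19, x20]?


Koszul resolution: beta_i(k)=C(n,i), n=20
C(20,6)=38760, C(20,7)=77520, C(20,8)=125970
Sum=242250


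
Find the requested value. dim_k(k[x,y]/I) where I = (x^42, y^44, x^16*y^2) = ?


k[x,y]/I, I = (x^42, y^44, x^16*y^2)
Rect: 42x44=1848. Corner: (42-16)x(44-2)=1092.
dim = 1848-1092 = 756


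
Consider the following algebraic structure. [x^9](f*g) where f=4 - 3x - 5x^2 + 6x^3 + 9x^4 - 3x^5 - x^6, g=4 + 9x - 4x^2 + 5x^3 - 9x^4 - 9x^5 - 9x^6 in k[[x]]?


[x^9] = sum a_i*b_j, i+j=9
  6*-9=-54
  9*-9=-81
  -3*-9=27
  -1*5=-5
Sum=-113


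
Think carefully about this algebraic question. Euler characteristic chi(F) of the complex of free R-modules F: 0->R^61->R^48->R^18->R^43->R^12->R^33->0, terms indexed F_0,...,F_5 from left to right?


chi = sum (-1)^i * rank:
(-1)^0*61=61
(-1)^1*48=-48
(-1)^2*18=18
(-1)^3*43=-43
(-1)^4*12=12
(-1)^5*33=-33
chi=-33


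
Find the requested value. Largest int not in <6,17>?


gcd(6,17)=1 => F=ab-a-b=6*17-6-17=102-23=79


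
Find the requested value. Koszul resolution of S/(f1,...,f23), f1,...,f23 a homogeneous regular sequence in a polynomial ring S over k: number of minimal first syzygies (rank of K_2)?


Regular sequence => Koszul complex is the minimal free resolution.
Syz_1 minimally generated by Koszul relations f_i*e_j - f_j*e_i (i<j): mu(Syz_1) = beta_2 = C(m,2) = m(m-1)/2
m=23
23*22/2 = 253


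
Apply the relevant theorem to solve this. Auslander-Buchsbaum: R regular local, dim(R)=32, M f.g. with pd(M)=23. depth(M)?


pd+depth=depth(R)=32
depth=32-23=9


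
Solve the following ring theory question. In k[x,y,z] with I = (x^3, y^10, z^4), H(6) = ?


Need i<3, j<10, k<4 with i+j+k=6.
For each i, j ranges over max(0,6-i-3)..min(9,6-i):
  i=0: j in [3,6] -> 4
  i=1: j in [2,5] -> 4
  i=2: j in [1,4] -> 4
H(6) = 4+4+4 = 12


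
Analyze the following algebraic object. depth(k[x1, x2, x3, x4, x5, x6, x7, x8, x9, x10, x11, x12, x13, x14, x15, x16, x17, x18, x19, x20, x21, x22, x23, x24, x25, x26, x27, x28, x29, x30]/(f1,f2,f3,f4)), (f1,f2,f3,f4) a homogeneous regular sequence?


depth(R)=30
depth(R/I)=30-4=26


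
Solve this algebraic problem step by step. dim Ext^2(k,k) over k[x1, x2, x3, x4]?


C(n,i)=C(4,2)=6


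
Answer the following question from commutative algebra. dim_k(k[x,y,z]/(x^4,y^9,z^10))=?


Basis: x^iy^jz^k, i<4,j<9,k<10
4*9*10=360


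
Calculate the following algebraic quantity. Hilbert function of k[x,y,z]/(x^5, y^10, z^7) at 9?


Need i<5, j<10, k<7 with i+j+k=9.
For each i, j ranges over max(0,9-i-6)..min(9,9-i):
  i=0: j in [3,9] -> 7
  i=1: j in [2,8] -> 7
  i=2: j in [1,7] -> 7
  i=3: j in [0,6] -> 7
  i=4: j in [0,5] -> 6
H(9) = 7+7+7+7+6 = 34


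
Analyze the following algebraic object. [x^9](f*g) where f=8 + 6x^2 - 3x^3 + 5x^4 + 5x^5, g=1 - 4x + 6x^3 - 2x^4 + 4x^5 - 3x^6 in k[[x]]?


[x^9] = sum a_i*b_j, i+j=9
  -3*-3=9
  5*4=20
  5*-2=-10
Sum=19


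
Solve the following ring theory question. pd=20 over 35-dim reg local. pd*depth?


pd+depth=35
depth=35-20=15
pd*depth=20*15=300


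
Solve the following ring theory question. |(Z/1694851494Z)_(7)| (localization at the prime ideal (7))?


7-primary part: 1694851494=7^10*6
Size=7^10=282475249


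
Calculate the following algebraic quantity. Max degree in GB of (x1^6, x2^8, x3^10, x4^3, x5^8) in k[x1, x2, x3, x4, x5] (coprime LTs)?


Pure powers, coprime LTs => already GB.
Degrees: 6, 8, 10, 3, 8
Max=10


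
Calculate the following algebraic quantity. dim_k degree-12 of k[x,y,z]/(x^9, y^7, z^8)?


Need i<9, j<7, k<8 with i+j+k=12.
For each i, j ranges over max(0,12-i-7)..min(6,12-i):
  i=0: j in [5,6] -> 2
  i=1: j in [4,6] -> 3
  i=2: j in [3,6] -> 4
  i=3: j in [2,6] -> 5
  i=4: j in [1,6] -> 6
  i=5: j in [0,6] -> 7
  i=6: j in [0,6] -> 7
  i=7: j in [0,5] -> 6
  i=8: j in [0,4] -> 5
H(12) = 2+3+4+5+6+7+7+6+5 = 45


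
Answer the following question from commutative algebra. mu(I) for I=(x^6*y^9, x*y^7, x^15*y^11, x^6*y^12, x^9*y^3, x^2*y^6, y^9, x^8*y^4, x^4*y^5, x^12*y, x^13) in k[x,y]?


Remove redundant (divisible by others).
x^6*y^9 redundant.
x^15*y^11 redundant.
x^6*y^12 redundant.
Min: x^13, x^12*y, x^9*y^3, x^8*y^4, x^4*y^5, x^2*y^6, x*y^7, y^9
Count=8


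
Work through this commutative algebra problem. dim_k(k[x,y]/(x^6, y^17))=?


Basis: x^i*y^j, i<6, j<17
6*17=102


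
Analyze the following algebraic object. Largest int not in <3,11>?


gcd(3,11)=1 => F=ab-a-b=3*11-3-11=33-14=19


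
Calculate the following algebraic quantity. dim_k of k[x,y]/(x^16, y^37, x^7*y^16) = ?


k[x,y]/I, I = (x^16, y^37, x^7*y^16)
Rect: 16x37=592. Corner: (16-7)x(37-16)=189.
dim = 592-189 = 403


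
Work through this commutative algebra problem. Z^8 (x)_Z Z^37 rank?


rank(M(x)N) = rank(M)*rank(N)
8*37 = 296


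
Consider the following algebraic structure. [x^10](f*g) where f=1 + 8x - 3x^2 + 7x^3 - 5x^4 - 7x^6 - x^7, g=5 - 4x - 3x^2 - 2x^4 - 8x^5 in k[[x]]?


[x^10] = sum a_i*b_j, i+j=10
  -7*-2=14
Sum=14


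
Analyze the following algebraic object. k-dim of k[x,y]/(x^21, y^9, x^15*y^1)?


k[x,y]/I, I = (x^21, y^9, x^15*y^1)
Rect: 21x9=189. Corner: (21-15)x(9-1)=48.
dim = 189-48 = 141


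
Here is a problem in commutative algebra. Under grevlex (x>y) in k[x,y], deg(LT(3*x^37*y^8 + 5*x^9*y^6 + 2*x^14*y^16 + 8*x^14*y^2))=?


LT: 3*x^37*y^8
deg_x=37, deg_y=8
Total=37+8=45


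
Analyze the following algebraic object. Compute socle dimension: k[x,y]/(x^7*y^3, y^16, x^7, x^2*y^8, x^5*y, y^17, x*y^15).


Socle = ann(m) = span of standard monomials u with x*u, y*u in I (staircase corners).
Redundant generators: y^17, x^7*y^3
Minimal generators: x^7, x^5*y, x^2*y^8, x*y^15, y^16
Corners: y^15, xy^14, x^4y^7, x^6
Socle dim=4


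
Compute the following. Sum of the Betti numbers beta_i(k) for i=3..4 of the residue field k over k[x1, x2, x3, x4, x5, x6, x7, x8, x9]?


Koszul resolution: beta_i(k)=C(n,i), n=9
C(9,3)=84, C(9,4)=126
Sum=210


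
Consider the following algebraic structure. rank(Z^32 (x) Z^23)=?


rank(M(x)N) = rank(M)*rank(N)
32*23 = 736


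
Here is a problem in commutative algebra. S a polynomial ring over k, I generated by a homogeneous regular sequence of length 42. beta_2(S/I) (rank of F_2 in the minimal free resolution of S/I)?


Regular sequence => Koszul complex is the minimal free resolution.
Syz_1 minimally generated by Koszul relations f_i*e_j - f_j*e_i (i<j): mu(Syz_1) = beta_2 = C(m,2) = m(m-1)/2
m=42
42*41/2 = 861


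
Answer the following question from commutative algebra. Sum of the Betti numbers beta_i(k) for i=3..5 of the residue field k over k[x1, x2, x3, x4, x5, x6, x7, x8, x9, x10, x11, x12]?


Koszul resolution: beta_i(k)=C(n,i), n=12
C(12,3)=220, C(12,4)=495, C(12,5)=792
Sum=1507


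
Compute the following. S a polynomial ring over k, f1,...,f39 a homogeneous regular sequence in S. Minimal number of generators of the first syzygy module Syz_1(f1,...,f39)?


Regular sequence => Koszul complex is the minimal free resolution.
Syz_1 minimally generated by Koszul relations f_i*e_j - f_j*e_i (i<j): mu(Syz_1) = beta_2 = C(m,2) = m(m-1)/2
m=39
39*38/2 = 741


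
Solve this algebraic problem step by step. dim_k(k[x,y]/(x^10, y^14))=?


Basis: x^i*y^j, i<10, j<14
10*14=140


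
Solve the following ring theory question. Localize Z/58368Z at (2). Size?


2-primary part: 58368=2^10*57
Size=2^10=1024


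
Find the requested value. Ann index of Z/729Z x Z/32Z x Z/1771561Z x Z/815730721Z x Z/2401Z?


Exponent = lcm of the cyclic orders; pairwise coprime => product.
3^6*2^5*11^6*13^8*7^4=729*32*1771561*815730721*2401=80941751171179594663968


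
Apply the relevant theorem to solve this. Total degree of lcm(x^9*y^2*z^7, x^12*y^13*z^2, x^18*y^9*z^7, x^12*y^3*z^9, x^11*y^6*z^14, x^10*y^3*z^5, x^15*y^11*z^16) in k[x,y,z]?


lcm = componentwise max:
x: max(9,12,18,12,11,10,15)=18
y: max(2,13,9,3,6,3,11)=13
z: max(7,2,7,9,14,5,16)=16
Total=18+13+16=47


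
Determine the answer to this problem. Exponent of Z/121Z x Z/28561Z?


Exponent = lcm of the cyclic orders; pairwise coprime => product.
11^2*13^4=121*28561=3455881


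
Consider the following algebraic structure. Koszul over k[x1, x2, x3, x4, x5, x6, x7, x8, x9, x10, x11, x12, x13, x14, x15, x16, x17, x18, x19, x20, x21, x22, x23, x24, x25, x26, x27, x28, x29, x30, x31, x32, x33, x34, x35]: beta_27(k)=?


C(n,i)=C(35,27)=23535820


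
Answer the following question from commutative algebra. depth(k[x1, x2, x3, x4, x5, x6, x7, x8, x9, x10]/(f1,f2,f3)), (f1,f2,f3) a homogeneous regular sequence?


depth(R)=10
depth(R/I)=10-3=7


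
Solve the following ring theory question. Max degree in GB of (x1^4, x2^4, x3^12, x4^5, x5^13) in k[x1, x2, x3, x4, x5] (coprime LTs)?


Pure powers, coprime LTs => already GB.
Degrees: 4, 4, 12, 5, 13
Max=13


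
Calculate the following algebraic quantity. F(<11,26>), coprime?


gcd(11,26)=1 => F=ab-a-b=11*26-11-26=286-37=249


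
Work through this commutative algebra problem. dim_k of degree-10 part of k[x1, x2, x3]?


C(d+n-1,n-1)=C(12,2)=66


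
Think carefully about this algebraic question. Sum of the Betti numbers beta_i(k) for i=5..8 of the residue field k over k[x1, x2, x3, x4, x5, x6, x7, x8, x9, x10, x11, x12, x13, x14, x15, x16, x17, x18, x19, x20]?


Koszul resolution: beta_i(k)=C(n,i), n=20
C(20,5)=15504, C(20,6)=38760, C(20,7)=77520, C(20,8)=125970
Sum=257754


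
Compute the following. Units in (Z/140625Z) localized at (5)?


Local ring = Z/15625Z.
phi(15625) = 5^5*(5-1) = 12500


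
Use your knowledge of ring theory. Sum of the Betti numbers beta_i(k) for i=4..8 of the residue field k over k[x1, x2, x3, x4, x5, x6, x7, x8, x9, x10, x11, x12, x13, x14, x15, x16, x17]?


Koszul resolution: beta_i(k)=C(n,i), n=17
C(17,4)=2380, C(17,5)=6188, C(17,6)=12376, C(17,7)=19448, C(17,8)=24310
Sum=64702


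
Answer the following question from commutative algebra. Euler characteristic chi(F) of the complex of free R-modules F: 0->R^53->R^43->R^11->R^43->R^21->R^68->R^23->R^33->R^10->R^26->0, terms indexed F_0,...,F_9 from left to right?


chi = sum (-1)^i * rank:
(-1)^0*53=53
(-1)^1*43=-43
(-1)^2*11=11
(-1)^3*43=-43
(-1)^4*21=21
(-1)^5*68=-68
(-1)^6*23=23
(-1)^7*33=-33
(-1)^8*10=10
(-1)^9*26=-26
chi=-95


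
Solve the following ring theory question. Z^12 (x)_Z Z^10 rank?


rank(M(x)N) = rank(M)*rank(N)
12*10 = 120


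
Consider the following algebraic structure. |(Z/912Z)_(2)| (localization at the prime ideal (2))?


2-primary part: 912=2^4*57
Size=2^4=16


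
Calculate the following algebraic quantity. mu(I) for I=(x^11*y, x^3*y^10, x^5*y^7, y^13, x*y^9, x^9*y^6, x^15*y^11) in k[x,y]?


Remove redundant (divisible by others).
x^15*y^11 redundant.
x^3*y^10 redundant.
Min: x^11*y, x^9*y^6, x^5*y^7, x*y^9, y^13
Count=5


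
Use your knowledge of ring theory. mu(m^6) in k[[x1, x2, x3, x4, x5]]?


C(n+d-1,d)=C(10,6)=210


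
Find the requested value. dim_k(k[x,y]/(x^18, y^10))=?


Basis: x^i*y^j, i<18, j<10
18*10=180


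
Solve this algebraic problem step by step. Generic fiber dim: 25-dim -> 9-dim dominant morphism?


dim(fiber)=dim(X)-dim(Y)=25-9=16


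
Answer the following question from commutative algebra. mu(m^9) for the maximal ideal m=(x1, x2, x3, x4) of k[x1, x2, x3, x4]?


Graded Nakayama: mu(m^d) = dim_k (m^d/m^(d+1)) = #degree-9 monomials in 4 vars
C(n+d-1,d)=C(12,9)=220


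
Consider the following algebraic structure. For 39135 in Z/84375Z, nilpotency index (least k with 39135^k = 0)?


39135^k mod 84375:
k=1: 39135
k=2: 57600
k=3: 13500
k=4: 50625
k=5: 0
First zero at k = 5


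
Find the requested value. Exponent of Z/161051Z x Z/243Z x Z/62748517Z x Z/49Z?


Exponent = lcm of the cyclic orders; pairwise coprime => product.
11^5*3^5*13^7*7^2=161051*243*62748517*49=120328705775146869


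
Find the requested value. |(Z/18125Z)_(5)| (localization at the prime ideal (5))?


5-primary part: 18125=5^4*29
Size=5^4=625


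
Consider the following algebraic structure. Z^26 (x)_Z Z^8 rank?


rank(M(x)N) = rank(M)*rank(N)
26*8 = 208


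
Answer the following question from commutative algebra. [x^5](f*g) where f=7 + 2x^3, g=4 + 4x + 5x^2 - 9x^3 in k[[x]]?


[x^5] = sum a_i*b_j, i+j=5
  2*5=10
Sum=10


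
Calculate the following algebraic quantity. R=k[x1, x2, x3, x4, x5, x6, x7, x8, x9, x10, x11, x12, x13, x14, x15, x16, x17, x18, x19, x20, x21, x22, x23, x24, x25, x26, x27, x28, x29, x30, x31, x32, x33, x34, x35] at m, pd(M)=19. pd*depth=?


pd+depth=35
depth=35-19=16
pd*depth=19*16=304


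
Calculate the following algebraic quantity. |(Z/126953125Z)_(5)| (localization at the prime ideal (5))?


5-primary part: 126953125=5^10*13
Size=5^10=9765625


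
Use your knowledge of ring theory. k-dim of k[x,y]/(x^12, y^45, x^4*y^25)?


k[x,y]/I, I = (x^12, y^45, x^4*y^25)
Rect: 12x45=540. Corner: (12-4)x(45-25)=160.
dim = 540-160 = 380


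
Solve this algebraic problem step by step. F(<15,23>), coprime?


gcd(15,23)=1 => F=ab-a-b=15*23-15-23=345-38=307


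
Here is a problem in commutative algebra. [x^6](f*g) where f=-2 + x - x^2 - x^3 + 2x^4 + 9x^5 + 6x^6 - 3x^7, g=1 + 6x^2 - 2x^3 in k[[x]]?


[x^6] = sum a_i*b_j, i+j=6
  -1*-2=2
  2*6=12
  6*1=6
Sum=20


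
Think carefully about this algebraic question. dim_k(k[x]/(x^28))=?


Basis: 1,x,...,x^27
dim=28


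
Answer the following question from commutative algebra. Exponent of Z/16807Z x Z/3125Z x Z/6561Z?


Exponent = lcm of the cyclic orders; pairwise coprime => product.
7^5*5^5*3^8=16807*3125*6561=344596021875


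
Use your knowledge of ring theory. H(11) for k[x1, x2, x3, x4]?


C(d+n-1,n-1)=C(14,3)=364


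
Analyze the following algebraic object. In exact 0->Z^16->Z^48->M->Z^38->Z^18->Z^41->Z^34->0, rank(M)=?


Alt sum=0:
(-1)^0*16 + (-1)^1*48 + (-1)^2*? + (-1)^3*38 + (-1)^4*18 + (-1)^5*41 + (-1)^6*34=0
rank(M)=59


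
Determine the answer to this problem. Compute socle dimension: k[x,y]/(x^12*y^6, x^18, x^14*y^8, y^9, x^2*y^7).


Socle = ann(m) = span of standard monomials u with x*u, y*u in I (staircase corners).
Redundant generators: x^14*y^8
Minimal generators: x^18, x^12*y^6, x^2*y^7, y^9
Corners: xy^8, x^11y^6, x^17y^5
Socle dim=3


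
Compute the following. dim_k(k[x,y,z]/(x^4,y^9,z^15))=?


Basis: x^iy^jz^k, i<4,j<9,k<15
4*9*15=540


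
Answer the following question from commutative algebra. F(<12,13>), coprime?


gcd(12,13)=1 => F=ab-a-b=12*13-12-13=156-25=131


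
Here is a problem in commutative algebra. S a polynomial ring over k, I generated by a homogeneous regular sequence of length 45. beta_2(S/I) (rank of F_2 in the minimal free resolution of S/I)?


Regular sequence => Koszul complex is the minimal free resolution.
Syz_1 minimally generated by Koszul relations f_i*e_j - f_j*e_i (i<j): mu(Syz_1) = beta_2 = C(m,2) = m(m-1)/2
m=45
45*44/2 = 990


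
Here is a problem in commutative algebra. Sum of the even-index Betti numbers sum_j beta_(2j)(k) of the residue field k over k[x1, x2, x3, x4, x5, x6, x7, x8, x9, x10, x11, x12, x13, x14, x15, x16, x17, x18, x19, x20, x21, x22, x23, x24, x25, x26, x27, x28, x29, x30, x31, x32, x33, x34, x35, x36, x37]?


Koszul resolution: beta_i(k)=C(n,i), n=37
sum_even C(37,i) = 2^(n-1) = 2^36 = 68719476736


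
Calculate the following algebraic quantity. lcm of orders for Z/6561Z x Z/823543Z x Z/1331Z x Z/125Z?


Exponent = lcm of the cyclic orders; pairwise coprime => product.
3^8*7^7*11^3*5^3=6561*823543*1331*125=898968318026625


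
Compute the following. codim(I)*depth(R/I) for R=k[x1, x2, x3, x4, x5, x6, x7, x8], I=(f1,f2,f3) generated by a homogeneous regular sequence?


codim=3, depth=dim(R/I)=8-3=5
Product=3*5=15


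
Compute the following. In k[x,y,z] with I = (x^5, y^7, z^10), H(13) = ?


Need i<5, j<7, k<10 with i+j+k=13.
For each i, j ranges over max(0,13-i-9)..min(6,13-i):
  i=0: j in [4,6] -> 3
  i=1: j in [3,6] -> 4
  i=2: j in [2,6] -> 5
  i=3: j in [1,6] -> 6
  i=4: j in [0,6] -> 7
H(13) = 3+4+5+6+7 = 25


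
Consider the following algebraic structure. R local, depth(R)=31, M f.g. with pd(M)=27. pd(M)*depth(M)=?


pd+depth=31
depth=31-27=4
pd*depth=27*4=108


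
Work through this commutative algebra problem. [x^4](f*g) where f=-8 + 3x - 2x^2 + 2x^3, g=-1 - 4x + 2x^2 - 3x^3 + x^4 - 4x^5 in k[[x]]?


[x^4] = sum a_i*b_j, i+j=4
  -8*1=-8
  3*-3=-9
  -2*2=-4
  2*-4=-8
Sum=-29


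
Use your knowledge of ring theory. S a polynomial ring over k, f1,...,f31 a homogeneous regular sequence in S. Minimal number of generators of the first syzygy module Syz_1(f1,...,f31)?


Regular sequence => Koszul complex is the minimal free resolution.
Syz_1 minimally generated by Koszul relations f_i*e_j - f_j*e_i (i<j): mu(Syz_1) = beta_2 = C(m,2) = m(m-1)/2
m=31
31*30/2 = 465


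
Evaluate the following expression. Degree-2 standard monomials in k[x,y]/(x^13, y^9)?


k[x,y], I = (x^13, y^9), d = 2
Need i < 13 and d-i < 9.
Range: 0 <= i <= 2.
H(2) = 3


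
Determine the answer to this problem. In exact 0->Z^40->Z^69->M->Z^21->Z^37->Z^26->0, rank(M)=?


Alt sum=0:
(-1)^0*40 + (-1)^1*69 + (-1)^2*? + (-1)^3*21 + (-1)^4*37 + (-1)^5*26=0
rank(M)=39


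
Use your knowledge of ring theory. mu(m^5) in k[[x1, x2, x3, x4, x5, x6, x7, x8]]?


C(n+d-1,d)=C(12,5)=792


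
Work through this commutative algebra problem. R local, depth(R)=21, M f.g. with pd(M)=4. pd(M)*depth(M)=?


pd+depth=21
depth=21-4=17
pd*depth=4*17=68


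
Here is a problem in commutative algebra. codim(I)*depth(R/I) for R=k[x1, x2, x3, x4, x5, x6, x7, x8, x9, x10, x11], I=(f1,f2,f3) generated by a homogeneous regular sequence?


codim=3, depth=dim(R/I)=11-3=8
Product=3*8=24


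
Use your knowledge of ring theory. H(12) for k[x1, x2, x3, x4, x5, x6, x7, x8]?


C(d+n-1,n-1)=C(19,7)=50388


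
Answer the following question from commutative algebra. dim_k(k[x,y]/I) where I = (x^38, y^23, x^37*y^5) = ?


k[x,y]/I, I = (x^38, y^23, x^37*y^5)
Rect: 38x23=874. Corner: (38-37)x(23-5)=18.
dim = 874-18 = 856


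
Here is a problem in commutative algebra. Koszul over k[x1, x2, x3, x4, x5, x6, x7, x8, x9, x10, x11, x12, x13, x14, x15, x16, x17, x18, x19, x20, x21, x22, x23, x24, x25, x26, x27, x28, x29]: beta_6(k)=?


C(n,i)=C(29,6)=475020


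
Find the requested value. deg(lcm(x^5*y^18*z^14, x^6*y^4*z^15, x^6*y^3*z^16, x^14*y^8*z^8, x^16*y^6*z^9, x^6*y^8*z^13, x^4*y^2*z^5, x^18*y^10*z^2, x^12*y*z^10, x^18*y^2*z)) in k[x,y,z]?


lcm = componentwise max:
x: max(5,6,6,14,16,6,4,18,12,18)=18
y: max(18,4,3,8,6,8,2,10,1,2)=18
z: max(14,15,16,8,9,13,5,2,10,1)=16
Total=18+18+16=52


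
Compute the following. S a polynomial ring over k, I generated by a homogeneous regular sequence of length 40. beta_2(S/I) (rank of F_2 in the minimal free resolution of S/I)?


Regular sequence => Koszul complex is the minimal free resolution.
Syz_1 minimally generated by Koszul relations f_i*e_j - f_j*e_i (i<j): mu(Syz_1) = beta_2 = C(m,2) = m(m-1)/2
m=40
40*39/2 = 780


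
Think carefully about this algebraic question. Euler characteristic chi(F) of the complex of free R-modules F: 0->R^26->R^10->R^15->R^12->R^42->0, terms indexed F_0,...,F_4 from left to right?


chi = sum (-1)^i * rank:
(-1)^0*26=26
(-1)^1*10=-10
(-1)^2*15=15
(-1)^3*12=-12
(-1)^4*42=42
chi=61


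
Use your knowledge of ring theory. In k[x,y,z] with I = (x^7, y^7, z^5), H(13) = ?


Need i<7, j<7, k<5 with i+j+k=13.
For each i, j ranges over max(0,13-i-4)..min(6,13-i):
  i=0: j in [9,6] -> 0
  i=1: j in [8,6] -> 0
  i=2: j in [7,6] -> 0
  i=3: j in [6,6] -> 1
  i=4: j in [5,6] -> 2
  i=5: j in [4,6] -> 3
  i=6: j in [3,6] -> 4
H(13) = 0+0+0+1+2+3+4 = 10


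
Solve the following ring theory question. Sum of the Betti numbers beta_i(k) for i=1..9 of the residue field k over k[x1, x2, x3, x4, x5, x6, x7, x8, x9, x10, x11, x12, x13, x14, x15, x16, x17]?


Koszul resolution: beta_i(k)=C(n,i), n=17
C(17,1)=17, C(17,2)=136, C(17,3)=680, C(17,4)=2380, C(17,5)=6188, C(17,6)=12376, C(17,7)=19448, C(17,8)=24310, C(17,9)=24310
Sum=89845


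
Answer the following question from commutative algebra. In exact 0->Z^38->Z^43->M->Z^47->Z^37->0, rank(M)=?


Alt sum=0:
(-1)^0*38 + (-1)^1*43 + (-1)^2*? + (-1)^3*47 + (-1)^4*37=0
rank(M)=15


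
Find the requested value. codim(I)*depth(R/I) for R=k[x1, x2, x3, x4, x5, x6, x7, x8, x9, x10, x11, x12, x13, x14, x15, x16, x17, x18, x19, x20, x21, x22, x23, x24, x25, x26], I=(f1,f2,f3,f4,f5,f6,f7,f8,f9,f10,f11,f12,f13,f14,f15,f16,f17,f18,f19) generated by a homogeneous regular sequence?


codim=19, depth=dim(R/I)=26-19=7
Product=19*7=133


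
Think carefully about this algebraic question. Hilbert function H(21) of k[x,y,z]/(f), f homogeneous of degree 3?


C(23,2)-C(20,2)=253-190=63


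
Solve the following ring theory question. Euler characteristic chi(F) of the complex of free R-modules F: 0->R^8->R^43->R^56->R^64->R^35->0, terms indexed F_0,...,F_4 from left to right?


chi = sum (-1)^i * rank:
(-1)^0*8=8
(-1)^1*43=-43
(-1)^2*56=56
(-1)^3*64=-64
(-1)^4*35=35
chi=-8


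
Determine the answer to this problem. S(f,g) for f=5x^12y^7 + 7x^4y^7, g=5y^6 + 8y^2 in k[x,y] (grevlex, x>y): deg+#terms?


LT(f)=5x^12y^7, LT(g)=5y^6
lcm(LM)=x^12y^7
S(f,g) (scaled by 25 to clear denominators) = 5*f - 5x^12y*g = -40x^12y^3 + 35x^4y^7
2 terms, deg 15.
15+2=17


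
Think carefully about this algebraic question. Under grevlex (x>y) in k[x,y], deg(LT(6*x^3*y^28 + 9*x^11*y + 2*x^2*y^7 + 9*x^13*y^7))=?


LT: 6*x^3*y^28
deg_x=3, deg_y=28
Total=3+28=31


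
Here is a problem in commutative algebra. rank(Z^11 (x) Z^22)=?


rank(M(x)N) = rank(M)*rank(N)
11*22 = 242


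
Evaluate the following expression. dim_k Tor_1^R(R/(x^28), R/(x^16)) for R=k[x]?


Tor_1(R/I,R/J)=(I cap J)/IJ=(x^28)/(x^44)
dim=44-28=min(28,16)=16


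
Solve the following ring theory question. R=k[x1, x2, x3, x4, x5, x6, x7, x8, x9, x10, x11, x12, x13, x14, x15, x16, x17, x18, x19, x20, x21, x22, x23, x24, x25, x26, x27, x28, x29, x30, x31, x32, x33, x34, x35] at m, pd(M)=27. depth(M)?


pd+depth=depth(R)=35
depth=35-27=8


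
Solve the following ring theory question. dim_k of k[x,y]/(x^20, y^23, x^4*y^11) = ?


k[x,y]/I, I = (x^20, y^23, x^4*y^11)
Rect: 20x23=460. Corner: (20-4)x(23-11)=192.
dim = 460-192 = 268


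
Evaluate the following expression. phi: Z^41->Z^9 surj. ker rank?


rank(ker) = 41-9 = 32


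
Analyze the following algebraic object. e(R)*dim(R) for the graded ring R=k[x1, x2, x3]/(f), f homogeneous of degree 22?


e(R)=deg(f)=22, dim(R)=3-1=2
e*dim=22*2=44


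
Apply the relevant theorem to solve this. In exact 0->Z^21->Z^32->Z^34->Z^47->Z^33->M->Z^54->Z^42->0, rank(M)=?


Alt sum=0:
(-1)^0*21 + (-1)^1*32 + (-1)^2*34 + (-1)^3*47 + (-1)^4*33 + (-1)^5*? + (-1)^6*54 + (-1)^7*42=0
rank(M)=21


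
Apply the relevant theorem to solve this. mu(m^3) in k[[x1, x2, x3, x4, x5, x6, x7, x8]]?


C(n+d-1,d)=C(10,3)=120


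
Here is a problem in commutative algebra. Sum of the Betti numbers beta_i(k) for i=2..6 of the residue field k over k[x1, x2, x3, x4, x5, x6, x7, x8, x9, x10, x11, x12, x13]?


Koszul resolution: beta_i(k)=C(n,i), n=13
C(13,2)=78, C(13,3)=286, C(13,4)=715, C(13,5)=1287, C(13,6)=1716
Sum=4082


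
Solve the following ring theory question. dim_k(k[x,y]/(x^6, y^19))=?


Basis: x^i*y^j, i<6, j<19
6*19=114


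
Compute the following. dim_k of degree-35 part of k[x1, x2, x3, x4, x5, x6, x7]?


C(d+n-1,n-1)=C(41,6)=4496388


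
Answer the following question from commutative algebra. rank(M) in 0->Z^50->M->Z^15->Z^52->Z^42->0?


Alt sum=0:
(-1)^0*50 + (-1)^1*? + (-1)^2*15 + (-1)^3*52 + (-1)^4*42=0
rank(M)=55


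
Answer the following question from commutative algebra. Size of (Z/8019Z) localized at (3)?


3-primary part: 8019=3^6*11
Size=3^6=729


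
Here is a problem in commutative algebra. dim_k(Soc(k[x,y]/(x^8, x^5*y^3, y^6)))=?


Socle = ann(m) = span of standard monomials u with x*u, y*u in I (staircase corners).
Minimal generators: x^8, x^5*y^3, y^6
Corners: x^4y^5, x^7y^2
Socle dim=2


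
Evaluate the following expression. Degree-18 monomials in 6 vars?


C(d+n-1,n-1)=C(23,5)=33649


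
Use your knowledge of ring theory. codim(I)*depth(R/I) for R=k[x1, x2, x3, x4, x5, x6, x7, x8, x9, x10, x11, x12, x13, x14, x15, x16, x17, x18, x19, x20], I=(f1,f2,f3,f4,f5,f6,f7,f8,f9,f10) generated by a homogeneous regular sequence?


codim=10, depth=dim(R/I)=20-10=10
Product=10*10=100
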